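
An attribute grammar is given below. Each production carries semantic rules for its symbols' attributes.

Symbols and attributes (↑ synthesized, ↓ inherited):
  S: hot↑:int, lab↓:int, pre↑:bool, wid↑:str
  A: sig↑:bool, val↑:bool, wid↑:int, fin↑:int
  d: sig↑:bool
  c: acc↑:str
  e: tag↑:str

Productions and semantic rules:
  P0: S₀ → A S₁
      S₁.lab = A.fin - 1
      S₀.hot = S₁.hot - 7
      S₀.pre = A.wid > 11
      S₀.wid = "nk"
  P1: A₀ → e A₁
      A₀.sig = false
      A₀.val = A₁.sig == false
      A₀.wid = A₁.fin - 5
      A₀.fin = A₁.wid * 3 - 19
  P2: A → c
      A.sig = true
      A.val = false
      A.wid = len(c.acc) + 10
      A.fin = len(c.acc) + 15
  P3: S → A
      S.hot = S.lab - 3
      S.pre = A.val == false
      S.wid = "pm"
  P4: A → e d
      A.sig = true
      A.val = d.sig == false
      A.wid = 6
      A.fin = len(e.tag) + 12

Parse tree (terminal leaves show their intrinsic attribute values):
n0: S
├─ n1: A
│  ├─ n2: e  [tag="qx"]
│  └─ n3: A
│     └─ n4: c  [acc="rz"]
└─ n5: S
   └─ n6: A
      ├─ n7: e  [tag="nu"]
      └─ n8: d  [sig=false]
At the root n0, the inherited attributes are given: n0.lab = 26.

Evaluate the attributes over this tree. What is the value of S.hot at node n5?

1. n0.lab = 26  [given at root]
2. n2.tag = "qx"  [terminal]
3. n4.acc = "rz"  [terminal]
4. n3.sig = true  [true]
5. n3.val = false  [false]
6. n3.wid = 12  [len(c.acc) + 10]
7. n3.fin = 17  [len(c.acc) + 15]
8. n1.sig = false  [false]
9. n1.val = false  [A₁.sig == false]
10. n1.wid = 12  [A₁.fin - 5]
11. n1.fin = 17  [A₁.wid * 3 - 19]
12. n5.lab = 16  [A.fin - 1]
13. n7.tag = "nu"  [terminal]
14. n8.sig = false  [terminal]
15. n6.sig = true  [true]
16. n6.val = true  [d.sig == false]
17. n6.wid = 6  [6]
18. n6.fin = 14  [len(e.tag) + 12]
19. n5.hot = 13  [S.lab - 3]
20. n5.pre = false  [A.val == false]
21. n5.wid = "pm"  ["pm"]
22. n0.hot = 6  [S₁.hot - 7]
23. n0.pre = true  [A.wid > 11]
24. n0.wid = "nk"  ["nk"]

13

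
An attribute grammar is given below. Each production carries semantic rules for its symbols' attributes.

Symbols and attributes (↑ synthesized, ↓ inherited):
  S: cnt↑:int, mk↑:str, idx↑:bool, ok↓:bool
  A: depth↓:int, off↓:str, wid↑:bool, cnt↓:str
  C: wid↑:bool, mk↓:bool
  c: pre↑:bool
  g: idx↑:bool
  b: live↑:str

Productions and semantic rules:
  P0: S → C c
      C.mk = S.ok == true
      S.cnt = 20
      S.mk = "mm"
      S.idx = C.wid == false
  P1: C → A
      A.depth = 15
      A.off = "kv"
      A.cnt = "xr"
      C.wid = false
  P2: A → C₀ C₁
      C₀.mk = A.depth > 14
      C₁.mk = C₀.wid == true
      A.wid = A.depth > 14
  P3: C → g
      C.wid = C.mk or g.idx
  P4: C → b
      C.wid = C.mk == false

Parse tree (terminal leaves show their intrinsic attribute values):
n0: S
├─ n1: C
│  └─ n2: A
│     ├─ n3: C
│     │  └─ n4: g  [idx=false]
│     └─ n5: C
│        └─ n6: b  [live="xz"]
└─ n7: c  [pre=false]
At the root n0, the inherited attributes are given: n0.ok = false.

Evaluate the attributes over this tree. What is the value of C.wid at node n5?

1. n0.ok = false  [given at root]
2. n1.mk = false  [S.ok == true]
3. n2.depth = 15  [15]
4. n2.off = "kv"  ["kv"]
5. n2.cnt = "xr"  ["xr"]
6. n3.mk = true  [A.depth > 14]
7. n4.idx = false  [terminal]
8. n3.wid = true  [C.mk or g.idx]
9. n5.mk = true  [C₀.wid == true]
10. n6.live = "xz"  [terminal]
11. n5.wid = false  [C.mk == false]
12. n2.wid = true  [A.depth > 14]
13. n1.wid = false  [false]
14. n7.pre = false  [terminal]
15. n0.cnt = 20  [20]
16. n0.mk = "mm"  ["mm"]
17. n0.idx = true  [C.wid == false]

false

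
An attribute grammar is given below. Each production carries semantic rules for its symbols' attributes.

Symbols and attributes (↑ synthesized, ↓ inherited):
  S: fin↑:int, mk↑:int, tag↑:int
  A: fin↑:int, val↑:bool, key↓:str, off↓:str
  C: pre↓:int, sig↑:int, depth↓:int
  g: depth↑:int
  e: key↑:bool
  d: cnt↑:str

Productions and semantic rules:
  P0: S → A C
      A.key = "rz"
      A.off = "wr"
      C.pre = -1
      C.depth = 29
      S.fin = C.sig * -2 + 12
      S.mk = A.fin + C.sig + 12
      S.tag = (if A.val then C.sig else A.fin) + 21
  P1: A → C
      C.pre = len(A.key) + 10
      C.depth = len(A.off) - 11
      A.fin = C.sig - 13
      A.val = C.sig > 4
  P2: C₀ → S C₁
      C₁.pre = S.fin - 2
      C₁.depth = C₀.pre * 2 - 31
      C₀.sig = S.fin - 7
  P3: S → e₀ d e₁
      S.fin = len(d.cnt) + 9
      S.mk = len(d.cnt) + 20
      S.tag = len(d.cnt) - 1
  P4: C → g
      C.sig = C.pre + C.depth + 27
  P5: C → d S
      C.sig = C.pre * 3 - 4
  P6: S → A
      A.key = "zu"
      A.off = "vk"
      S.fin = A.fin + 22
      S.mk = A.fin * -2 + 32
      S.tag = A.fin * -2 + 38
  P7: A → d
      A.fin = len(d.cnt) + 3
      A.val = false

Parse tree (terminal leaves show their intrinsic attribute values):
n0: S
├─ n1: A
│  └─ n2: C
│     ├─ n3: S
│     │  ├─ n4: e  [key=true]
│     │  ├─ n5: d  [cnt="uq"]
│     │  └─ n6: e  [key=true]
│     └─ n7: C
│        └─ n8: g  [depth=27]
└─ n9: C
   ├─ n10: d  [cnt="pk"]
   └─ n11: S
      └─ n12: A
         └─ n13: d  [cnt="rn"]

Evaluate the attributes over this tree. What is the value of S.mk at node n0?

1. n1.key = "rz"  ["rz"]
2. n1.off = "wr"  ["wr"]
3. n2.pre = 12  [len(A.key) + 10]
4. n2.depth = -9  [len(A.off) - 11]
5. n4.key = true  [terminal]
6. n5.cnt = "uq"  [terminal]
7. n6.key = true  [terminal]
8. n3.fin = 11  [len(d.cnt) + 9]
9. n3.mk = 22  [len(d.cnt) + 20]
10. n3.tag = 1  [len(d.cnt) - 1]
11. n7.pre = 9  [S.fin - 2]
12. n7.depth = -7  [C₀.pre * 2 - 31]
13. n8.depth = 27  [terminal]
14. n7.sig = 29  [C.pre + C.depth + 27]
15. n2.sig = 4  [S.fin - 7]
16. n1.fin = -9  [C.sig - 13]
17. n1.val = false  [C.sig > 4]
18. n9.pre = -1  [-1]
19. n9.depth = 29  [29]
20. n10.cnt = "pk"  [terminal]
21. n12.key = "zu"  ["zu"]
22. n12.off = "vk"  ["vk"]
23. n13.cnt = "rn"  [terminal]
24. n12.fin = 5  [len(d.cnt) + 3]
25. n12.val = false  [false]
26. n11.fin = 27  [A.fin + 22]
27. n11.mk = 22  [A.fin * -2 + 32]
28. n11.tag = 28  [A.fin * -2 + 38]
29. n9.sig = -7  [C.pre * 3 - 4]
30. n0.fin = 26  [C.sig * -2 + 12]
31. n0.mk = -4  [A.fin + C.sig + 12]
32. n0.tag = 12  [(if A.val then C.sig else A.fin) + 21]

-4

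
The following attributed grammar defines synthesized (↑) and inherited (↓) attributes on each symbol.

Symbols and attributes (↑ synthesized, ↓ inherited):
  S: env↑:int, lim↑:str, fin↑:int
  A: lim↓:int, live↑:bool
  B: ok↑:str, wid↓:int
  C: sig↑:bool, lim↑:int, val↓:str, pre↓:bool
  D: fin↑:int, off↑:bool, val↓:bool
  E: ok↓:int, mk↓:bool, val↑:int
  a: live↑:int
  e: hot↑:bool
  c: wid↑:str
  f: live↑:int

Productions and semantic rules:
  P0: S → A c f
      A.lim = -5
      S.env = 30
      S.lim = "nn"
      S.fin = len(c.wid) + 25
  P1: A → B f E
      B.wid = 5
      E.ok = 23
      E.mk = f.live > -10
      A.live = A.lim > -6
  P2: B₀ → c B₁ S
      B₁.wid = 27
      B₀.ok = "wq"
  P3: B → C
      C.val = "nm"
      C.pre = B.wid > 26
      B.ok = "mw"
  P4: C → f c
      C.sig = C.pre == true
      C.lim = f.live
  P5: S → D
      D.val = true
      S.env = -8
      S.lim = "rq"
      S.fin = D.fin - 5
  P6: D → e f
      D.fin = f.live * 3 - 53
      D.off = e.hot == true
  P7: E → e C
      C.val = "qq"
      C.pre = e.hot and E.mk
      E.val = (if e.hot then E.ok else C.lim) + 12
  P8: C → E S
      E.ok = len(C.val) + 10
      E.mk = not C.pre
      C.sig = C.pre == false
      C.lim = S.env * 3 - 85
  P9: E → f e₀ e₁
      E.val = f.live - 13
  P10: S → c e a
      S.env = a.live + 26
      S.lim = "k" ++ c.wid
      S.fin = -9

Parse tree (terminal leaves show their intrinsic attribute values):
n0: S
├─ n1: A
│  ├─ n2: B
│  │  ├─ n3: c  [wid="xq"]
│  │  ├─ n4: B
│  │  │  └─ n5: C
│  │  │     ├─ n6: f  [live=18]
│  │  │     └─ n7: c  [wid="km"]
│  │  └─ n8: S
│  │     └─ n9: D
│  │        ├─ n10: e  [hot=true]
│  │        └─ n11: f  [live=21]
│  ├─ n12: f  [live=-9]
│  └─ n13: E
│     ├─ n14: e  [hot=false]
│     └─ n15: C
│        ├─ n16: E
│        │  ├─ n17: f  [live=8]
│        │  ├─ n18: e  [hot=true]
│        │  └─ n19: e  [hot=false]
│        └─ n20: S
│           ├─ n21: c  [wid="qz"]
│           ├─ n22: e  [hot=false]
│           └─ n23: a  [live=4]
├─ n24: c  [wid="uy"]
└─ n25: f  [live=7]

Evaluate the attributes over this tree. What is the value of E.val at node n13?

17

1. n1.lim = -5  [-5]
2. n2.wid = 5  [5]
3. n3.wid = "xq"  [terminal]
4. n4.wid = 27  [27]
5. n5.val = "nm"  ["nm"]
6. n5.pre = true  [B.wid > 26]
7. n6.live = 18  [terminal]
8. n7.wid = "km"  [terminal]
9. n5.sig = true  [C.pre == true]
10. n5.lim = 18  [f.live]
11. n4.ok = "mw"  ["mw"]
12. n9.val = true  [true]
13. n10.hot = true  [terminal]
14. n11.live = 21  [terminal]
15. n9.fin = 10  [f.live * 3 - 53]
16. n9.off = true  [e.hot == true]
17. n8.env = -8  [-8]
18. n8.lim = "rq"  ["rq"]
19. n8.fin = 5  [D.fin - 5]
20. n2.ok = "wq"  ["wq"]
21. n12.live = -9  [terminal]
22. n13.ok = 23  [23]
23. n13.mk = true  [f.live > -10]
24. n14.hot = false  [terminal]
25. n15.val = "qq"  ["qq"]
26. n15.pre = false  [e.hot and E.mk]
27. n16.ok = 12  [len(C.val) + 10]
28. n16.mk = true  [not C.pre]
29. n17.live = 8  [terminal]
30. n18.hot = true  [terminal]
31. n19.hot = false  [terminal]
32. n16.val = -5  [f.live - 13]
33. n21.wid = "qz"  [terminal]
34. n22.hot = false  [terminal]
35. n23.live = 4  [terminal]
36. n20.env = 30  [a.live + 26]
37. n20.lim = "kqz"  ["k" ++ c.wid]
38. n20.fin = -9  [-9]
39. n15.sig = true  [C.pre == false]
40. n15.lim = 5  [S.env * 3 - 85]
41. n13.val = 17  [(if e.hot then E.ok else C.lim) + 12]
42. n1.live = true  [A.lim > -6]
43. n24.wid = "uy"  [terminal]
44. n25.live = 7  [terminal]
45. n0.env = 30  [30]
46. n0.lim = "nn"  ["nn"]
47. n0.fin = 27  [len(c.wid) + 25]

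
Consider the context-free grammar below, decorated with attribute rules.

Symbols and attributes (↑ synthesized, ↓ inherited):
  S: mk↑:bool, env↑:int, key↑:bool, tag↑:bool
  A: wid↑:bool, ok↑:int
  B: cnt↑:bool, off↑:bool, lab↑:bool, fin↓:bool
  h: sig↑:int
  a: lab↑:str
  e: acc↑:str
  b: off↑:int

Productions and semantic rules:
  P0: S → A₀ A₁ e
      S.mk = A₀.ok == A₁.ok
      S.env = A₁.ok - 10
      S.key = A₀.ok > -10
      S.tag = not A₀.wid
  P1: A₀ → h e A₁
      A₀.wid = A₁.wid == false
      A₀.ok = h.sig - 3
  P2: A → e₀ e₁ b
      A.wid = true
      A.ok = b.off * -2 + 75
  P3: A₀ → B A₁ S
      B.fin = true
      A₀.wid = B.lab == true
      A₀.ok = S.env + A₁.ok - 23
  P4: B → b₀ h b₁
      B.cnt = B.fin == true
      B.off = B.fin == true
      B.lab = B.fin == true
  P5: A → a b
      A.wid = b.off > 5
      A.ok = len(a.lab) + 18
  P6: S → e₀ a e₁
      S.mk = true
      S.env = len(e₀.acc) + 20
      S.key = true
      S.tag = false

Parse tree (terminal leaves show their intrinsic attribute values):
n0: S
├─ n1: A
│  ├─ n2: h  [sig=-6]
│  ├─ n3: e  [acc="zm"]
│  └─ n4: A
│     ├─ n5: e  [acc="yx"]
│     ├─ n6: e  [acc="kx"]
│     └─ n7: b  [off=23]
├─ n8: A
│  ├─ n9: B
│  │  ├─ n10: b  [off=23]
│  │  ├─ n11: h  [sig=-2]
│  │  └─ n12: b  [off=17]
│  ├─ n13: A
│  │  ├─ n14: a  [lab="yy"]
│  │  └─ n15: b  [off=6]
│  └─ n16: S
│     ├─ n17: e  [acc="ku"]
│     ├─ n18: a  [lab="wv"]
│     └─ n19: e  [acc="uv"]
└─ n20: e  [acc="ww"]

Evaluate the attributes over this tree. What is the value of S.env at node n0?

9

1. n2.sig = -6  [terminal]
2. n3.acc = "zm"  [terminal]
3. n5.acc = "yx"  [terminal]
4. n6.acc = "kx"  [terminal]
5. n7.off = 23  [terminal]
6. n4.wid = true  [true]
7. n4.ok = 29  [b.off * -2 + 75]
8. n1.wid = false  [A₁.wid == false]
9. n1.ok = -9  [h.sig - 3]
10. n9.fin = true  [true]
11. n10.off = 23  [terminal]
12. n11.sig = -2  [terminal]
13. n12.off = 17  [terminal]
14. n9.cnt = true  [B.fin == true]
15. n9.off = true  [B.fin == true]
16. n9.lab = true  [B.fin == true]
17. n14.lab = "yy"  [terminal]
18. n15.off = 6  [terminal]
19. n13.wid = true  [b.off > 5]
20. n13.ok = 20  [len(a.lab) + 18]
21. n17.acc = "ku"  [terminal]
22. n18.lab = "wv"  [terminal]
23. n19.acc = "uv"  [terminal]
24. n16.mk = true  [true]
25. n16.env = 22  [len(e₀.acc) + 20]
26. n16.key = true  [true]
27. n16.tag = false  [false]
28. n8.wid = true  [B.lab == true]
29. n8.ok = 19  [S.env + A₁.ok - 23]
30. n20.acc = "ww"  [terminal]
31. n0.mk = false  [A₀.ok == A₁.ok]
32. n0.env = 9  [A₁.ok - 10]
33. n0.key = true  [A₀.ok > -10]
34. n0.tag = true  [not A₀.wid]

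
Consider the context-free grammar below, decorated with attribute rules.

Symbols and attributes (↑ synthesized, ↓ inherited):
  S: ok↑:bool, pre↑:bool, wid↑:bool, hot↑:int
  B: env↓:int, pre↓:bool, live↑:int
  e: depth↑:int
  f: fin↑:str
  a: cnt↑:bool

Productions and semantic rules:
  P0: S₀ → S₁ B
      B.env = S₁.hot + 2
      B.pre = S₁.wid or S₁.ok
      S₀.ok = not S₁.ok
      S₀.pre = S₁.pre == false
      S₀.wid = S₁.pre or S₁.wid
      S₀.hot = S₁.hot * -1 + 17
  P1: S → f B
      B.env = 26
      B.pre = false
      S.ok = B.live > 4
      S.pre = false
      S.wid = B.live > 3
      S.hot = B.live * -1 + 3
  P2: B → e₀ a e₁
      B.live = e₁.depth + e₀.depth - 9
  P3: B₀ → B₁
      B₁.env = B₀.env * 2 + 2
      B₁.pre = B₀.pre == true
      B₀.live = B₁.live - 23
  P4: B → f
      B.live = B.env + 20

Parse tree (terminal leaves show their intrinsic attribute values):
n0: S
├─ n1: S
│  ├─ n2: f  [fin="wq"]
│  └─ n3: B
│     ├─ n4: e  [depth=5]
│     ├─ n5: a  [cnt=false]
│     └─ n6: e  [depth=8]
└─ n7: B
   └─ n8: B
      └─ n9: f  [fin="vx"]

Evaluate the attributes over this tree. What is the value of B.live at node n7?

1

1. n2.fin = "wq"  [terminal]
2. n3.env = 26  [26]
3. n3.pre = false  [false]
4. n4.depth = 5  [terminal]
5. n5.cnt = false  [terminal]
6. n6.depth = 8  [terminal]
7. n3.live = 4  [e₁.depth + e₀.depth - 9]
8. n1.ok = false  [B.live > 4]
9. n1.pre = false  [false]
10. n1.wid = true  [B.live > 3]
11. n1.hot = -1  [B.live * -1 + 3]
12. n7.env = 1  [S₁.hot + 2]
13. n7.pre = true  [S₁.wid or S₁.ok]
14. n8.env = 4  [B₀.env * 2 + 2]
15. n8.pre = true  [B₀.pre == true]
16. n9.fin = "vx"  [terminal]
17. n8.live = 24  [B.env + 20]
18. n7.live = 1  [B₁.live - 23]
19. n0.ok = true  [not S₁.ok]
20. n0.pre = true  [S₁.pre == false]
21. n0.wid = true  [S₁.pre or S₁.wid]
22. n0.hot = 18  [S₁.hot * -1 + 17]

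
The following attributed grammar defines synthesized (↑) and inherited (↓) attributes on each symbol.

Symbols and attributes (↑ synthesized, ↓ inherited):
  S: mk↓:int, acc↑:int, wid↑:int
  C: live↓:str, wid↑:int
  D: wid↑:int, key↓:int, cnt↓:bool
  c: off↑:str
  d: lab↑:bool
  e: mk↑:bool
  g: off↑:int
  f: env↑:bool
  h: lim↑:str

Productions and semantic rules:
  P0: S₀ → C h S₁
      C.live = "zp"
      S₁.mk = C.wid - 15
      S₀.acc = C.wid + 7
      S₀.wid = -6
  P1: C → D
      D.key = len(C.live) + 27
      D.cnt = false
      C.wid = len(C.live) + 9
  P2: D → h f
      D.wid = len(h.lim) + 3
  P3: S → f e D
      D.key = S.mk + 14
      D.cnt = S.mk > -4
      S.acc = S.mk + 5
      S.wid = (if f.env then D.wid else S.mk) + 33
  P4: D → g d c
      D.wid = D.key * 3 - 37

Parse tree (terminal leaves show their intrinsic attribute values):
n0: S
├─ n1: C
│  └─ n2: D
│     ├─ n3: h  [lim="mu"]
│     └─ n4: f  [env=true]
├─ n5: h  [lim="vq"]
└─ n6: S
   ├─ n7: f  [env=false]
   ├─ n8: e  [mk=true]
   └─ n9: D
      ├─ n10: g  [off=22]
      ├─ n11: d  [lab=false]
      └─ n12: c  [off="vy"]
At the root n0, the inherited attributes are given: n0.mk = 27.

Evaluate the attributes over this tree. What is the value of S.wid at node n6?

1. n0.mk = 27  [given at root]
2. n1.live = "zp"  ["zp"]
3. n2.key = 29  [len(C.live) + 27]
4. n2.cnt = false  [false]
5. n3.lim = "mu"  [terminal]
6. n4.env = true  [terminal]
7. n2.wid = 5  [len(h.lim) + 3]
8. n1.wid = 11  [len(C.live) + 9]
9. n5.lim = "vq"  [terminal]
10. n6.mk = -4  [C.wid - 15]
11. n7.env = false  [terminal]
12. n8.mk = true  [terminal]
13. n9.key = 10  [S.mk + 14]
14. n9.cnt = false  [S.mk > -4]
15. n10.off = 22  [terminal]
16. n11.lab = false  [terminal]
17. n12.off = "vy"  [terminal]
18. n9.wid = -7  [D.key * 3 - 37]
19. n6.acc = 1  [S.mk + 5]
20. n6.wid = 29  [(if f.env then D.wid else S.mk) + 33]
21. n0.acc = 18  [C.wid + 7]
22. n0.wid = -6  [-6]

29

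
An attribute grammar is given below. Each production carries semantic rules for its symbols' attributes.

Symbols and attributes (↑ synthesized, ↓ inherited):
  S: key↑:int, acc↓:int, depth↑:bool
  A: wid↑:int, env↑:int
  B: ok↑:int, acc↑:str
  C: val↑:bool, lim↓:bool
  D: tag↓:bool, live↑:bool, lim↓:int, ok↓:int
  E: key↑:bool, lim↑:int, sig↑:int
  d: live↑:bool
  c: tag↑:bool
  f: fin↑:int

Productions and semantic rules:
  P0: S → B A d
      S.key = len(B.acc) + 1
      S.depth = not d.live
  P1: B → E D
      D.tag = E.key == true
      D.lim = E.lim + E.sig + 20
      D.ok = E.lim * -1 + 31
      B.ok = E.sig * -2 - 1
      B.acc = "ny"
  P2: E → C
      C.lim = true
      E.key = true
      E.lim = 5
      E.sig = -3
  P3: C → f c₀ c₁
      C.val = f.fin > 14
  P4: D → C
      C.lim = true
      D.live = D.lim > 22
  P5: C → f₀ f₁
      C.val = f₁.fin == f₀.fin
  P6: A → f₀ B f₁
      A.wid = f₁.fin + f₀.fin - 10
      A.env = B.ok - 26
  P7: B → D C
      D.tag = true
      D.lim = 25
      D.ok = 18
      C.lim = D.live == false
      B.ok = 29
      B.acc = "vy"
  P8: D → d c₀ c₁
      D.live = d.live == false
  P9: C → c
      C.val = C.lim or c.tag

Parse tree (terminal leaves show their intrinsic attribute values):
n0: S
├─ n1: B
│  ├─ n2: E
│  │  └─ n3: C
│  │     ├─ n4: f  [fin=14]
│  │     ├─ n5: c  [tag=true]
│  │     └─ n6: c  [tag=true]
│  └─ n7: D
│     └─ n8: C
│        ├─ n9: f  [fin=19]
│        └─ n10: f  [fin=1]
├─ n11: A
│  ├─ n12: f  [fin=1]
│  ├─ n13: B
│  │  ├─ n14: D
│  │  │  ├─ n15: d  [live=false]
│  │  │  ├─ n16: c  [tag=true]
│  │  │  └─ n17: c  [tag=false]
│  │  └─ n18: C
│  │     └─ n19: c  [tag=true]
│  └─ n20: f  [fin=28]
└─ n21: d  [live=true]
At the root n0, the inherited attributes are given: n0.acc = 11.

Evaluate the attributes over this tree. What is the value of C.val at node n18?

1. n0.acc = 11  [given at root]
2. n3.lim = true  [true]
3. n4.fin = 14  [terminal]
4. n5.tag = true  [terminal]
5. n6.tag = true  [terminal]
6. n3.val = false  [f.fin > 14]
7. n2.key = true  [true]
8. n2.lim = 5  [5]
9. n2.sig = -3  [-3]
10. n7.tag = true  [E.key == true]
11. n7.lim = 22  [E.lim + E.sig + 20]
12. n7.ok = 26  [E.lim * -1 + 31]
13. n8.lim = true  [true]
14. n9.fin = 19  [terminal]
15. n10.fin = 1  [terminal]
16. n8.val = false  [f₁.fin == f₀.fin]
17. n7.live = false  [D.lim > 22]
18. n1.ok = 5  [E.sig * -2 - 1]
19. n1.acc = "ny"  ["ny"]
20. n12.fin = 1  [terminal]
21. n14.tag = true  [true]
22. n14.lim = 25  [25]
23. n14.ok = 18  [18]
24. n15.live = false  [terminal]
25. n16.tag = true  [terminal]
26. n17.tag = false  [terminal]
27. n14.live = true  [d.live == false]
28. n18.lim = false  [D.live == false]
29. n19.tag = true  [terminal]
30. n18.val = true  [C.lim or c.tag]
31. n13.ok = 29  [29]
32. n13.acc = "vy"  ["vy"]
33. n20.fin = 28  [terminal]
34. n11.wid = 19  [f₁.fin + f₀.fin - 10]
35. n11.env = 3  [B.ok - 26]
36. n21.live = true  [terminal]
37. n0.key = 3  [len(B.acc) + 1]
38. n0.depth = false  [not d.live]

true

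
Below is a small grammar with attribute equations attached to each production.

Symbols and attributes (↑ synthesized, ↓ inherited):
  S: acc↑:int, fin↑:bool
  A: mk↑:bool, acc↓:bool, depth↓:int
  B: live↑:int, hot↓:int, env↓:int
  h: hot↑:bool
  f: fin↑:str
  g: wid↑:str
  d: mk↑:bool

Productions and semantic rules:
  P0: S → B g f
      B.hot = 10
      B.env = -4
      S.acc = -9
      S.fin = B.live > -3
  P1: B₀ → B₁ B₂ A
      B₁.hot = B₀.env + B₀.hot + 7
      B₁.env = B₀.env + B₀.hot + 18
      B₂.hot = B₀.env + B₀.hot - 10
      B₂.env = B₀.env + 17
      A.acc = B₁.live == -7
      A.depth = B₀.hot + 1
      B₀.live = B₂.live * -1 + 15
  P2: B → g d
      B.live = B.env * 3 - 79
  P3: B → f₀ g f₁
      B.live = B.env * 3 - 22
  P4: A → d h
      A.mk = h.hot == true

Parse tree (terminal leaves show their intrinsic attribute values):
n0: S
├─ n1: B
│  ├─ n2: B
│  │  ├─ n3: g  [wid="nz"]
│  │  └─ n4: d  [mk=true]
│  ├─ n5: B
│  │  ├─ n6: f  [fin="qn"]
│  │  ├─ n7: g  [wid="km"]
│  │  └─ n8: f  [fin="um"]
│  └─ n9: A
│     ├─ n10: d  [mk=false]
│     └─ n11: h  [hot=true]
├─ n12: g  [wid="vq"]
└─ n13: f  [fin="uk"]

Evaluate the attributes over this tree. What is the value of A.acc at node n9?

1. n1.hot = 10  [10]
2. n1.env = -4  [-4]
3. n2.hot = 13  [B₀.env + B₀.hot + 7]
4. n2.env = 24  [B₀.env + B₀.hot + 18]
5. n3.wid = "nz"  [terminal]
6. n4.mk = true  [terminal]
7. n2.live = -7  [B.env * 3 - 79]
8. n5.hot = -4  [B₀.env + B₀.hot - 10]
9. n5.env = 13  [B₀.env + 17]
10. n6.fin = "qn"  [terminal]
11. n7.wid = "km"  [terminal]
12. n8.fin = "um"  [terminal]
13. n5.live = 17  [B.env * 3 - 22]
14. n9.acc = true  [B₁.live == -7]
15. n9.depth = 11  [B₀.hot + 1]
16. n10.mk = false  [terminal]
17. n11.hot = true  [terminal]
18. n9.mk = true  [h.hot == true]
19. n1.live = -2  [B₂.live * -1 + 15]
20. n12.wid = "vq"  [terminal]
21. n13.fin = "uk"  [terminal]
22. n0.acc = -9  [-9]
23. n0.fin = true  [B.live > -3]

true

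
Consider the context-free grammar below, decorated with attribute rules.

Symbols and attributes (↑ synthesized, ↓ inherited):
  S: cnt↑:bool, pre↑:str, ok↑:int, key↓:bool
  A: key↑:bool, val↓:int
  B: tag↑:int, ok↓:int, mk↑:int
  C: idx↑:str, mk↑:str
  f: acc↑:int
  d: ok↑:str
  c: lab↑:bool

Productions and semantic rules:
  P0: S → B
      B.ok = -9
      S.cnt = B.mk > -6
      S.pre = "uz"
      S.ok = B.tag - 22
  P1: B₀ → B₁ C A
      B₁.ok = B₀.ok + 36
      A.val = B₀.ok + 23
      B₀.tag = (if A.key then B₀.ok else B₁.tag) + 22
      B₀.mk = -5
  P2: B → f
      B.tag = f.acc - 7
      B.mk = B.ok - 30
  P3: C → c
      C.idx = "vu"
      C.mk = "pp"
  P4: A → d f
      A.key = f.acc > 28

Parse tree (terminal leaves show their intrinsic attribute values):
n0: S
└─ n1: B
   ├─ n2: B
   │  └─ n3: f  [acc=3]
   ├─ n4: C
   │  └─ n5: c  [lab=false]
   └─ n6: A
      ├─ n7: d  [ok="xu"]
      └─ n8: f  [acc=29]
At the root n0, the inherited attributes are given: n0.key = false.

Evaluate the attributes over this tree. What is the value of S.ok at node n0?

-9

1. n0.key = false  [given at root]
2. n1.ok = -9  [-9]
3. n2.ok = 27  [B₀.ok + 36]
4. n3.acc = 3  [terminal]
5. n2.tag = -4  [f.acc - 7]
6. n2.mk = -3  [B.ok - 30]
7. n5.lab = false  [terminal]
8. n4.idx = "vu"  ["vu"]
9. n4.mk = "pp"  ["pp"]
10. n6.val = 14  [B₀.ok + 23]
11. n7.ok = "xu"  [terminal]
12. n8.acc = 29  [terminal]
13. n6.key = true  [f.acc > 28]
14. n1.tag = 13  [(if A.key then B₀.ok else B₁.tag) + 22]
15. n1.mk = -5  [-5]
16. n0.cnt = true  [B.mk > -6]
17. n0.pre = "uz"  ["uz"]
18. n0.ok = -9  [B.tag - 22]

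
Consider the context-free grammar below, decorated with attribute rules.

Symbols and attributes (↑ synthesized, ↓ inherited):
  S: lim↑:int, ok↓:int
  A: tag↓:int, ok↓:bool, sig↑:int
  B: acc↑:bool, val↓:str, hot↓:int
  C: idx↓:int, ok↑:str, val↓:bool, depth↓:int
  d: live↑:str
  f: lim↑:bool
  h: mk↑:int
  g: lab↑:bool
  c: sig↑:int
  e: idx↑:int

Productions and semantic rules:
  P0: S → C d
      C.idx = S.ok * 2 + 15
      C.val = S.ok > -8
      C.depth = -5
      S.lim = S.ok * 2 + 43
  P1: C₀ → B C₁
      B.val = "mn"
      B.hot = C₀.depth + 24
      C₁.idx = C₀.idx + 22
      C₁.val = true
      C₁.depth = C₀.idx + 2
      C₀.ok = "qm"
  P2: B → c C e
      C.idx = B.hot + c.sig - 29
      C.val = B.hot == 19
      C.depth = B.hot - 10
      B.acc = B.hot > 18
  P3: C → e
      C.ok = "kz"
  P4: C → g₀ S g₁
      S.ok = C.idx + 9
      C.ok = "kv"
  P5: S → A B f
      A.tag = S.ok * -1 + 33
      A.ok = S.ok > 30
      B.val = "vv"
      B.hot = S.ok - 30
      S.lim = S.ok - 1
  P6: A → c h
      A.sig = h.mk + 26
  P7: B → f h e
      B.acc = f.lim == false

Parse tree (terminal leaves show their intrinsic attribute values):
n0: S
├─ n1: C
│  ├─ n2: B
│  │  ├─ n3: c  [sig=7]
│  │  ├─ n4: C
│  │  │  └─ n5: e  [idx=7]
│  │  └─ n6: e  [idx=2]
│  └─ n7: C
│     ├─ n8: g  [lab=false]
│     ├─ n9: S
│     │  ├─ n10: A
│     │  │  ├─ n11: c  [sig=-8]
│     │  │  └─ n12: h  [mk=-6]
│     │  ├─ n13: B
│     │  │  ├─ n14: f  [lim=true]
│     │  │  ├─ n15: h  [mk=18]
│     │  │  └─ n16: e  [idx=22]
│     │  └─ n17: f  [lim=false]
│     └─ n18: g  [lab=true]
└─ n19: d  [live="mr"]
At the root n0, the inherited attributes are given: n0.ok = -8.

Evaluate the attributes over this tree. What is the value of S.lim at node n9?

1. n0.ok = -8  [given at root]
2. n1.idx = -1  [S.ok * 2 + 15]
3. n1.val = false  [S.ok > -8]
4. n1.depth = -5  [-5]
5. n2.val = "mn"  ["mn"]
6. n2.hot = 19  [C₀.depth + 24]
7. n3.sig = 7  [terminal]
8. n4.idx = -3  [B.hot + c.sig - 29]
9. n4.val = true  [B.hot == 19]
10. n4.depth = 9  [B.hot - 10]
11. n5.idx = 7  [terminal]
12. n4.ok = "kz"  ["kz"]
13. n6.idx = 2  [terminal]
14. n2.acc = true  [B.hot > 18]
15. n7.idx = 21  [C₀.idx + 22]
16. n7.val = true  [true]
17. n7.depth = 1  [C₀.idx + 2]
18. n8.lab = false  [terminal]
19. n9.ok = 30  [C.idx + 9]
20. n10.tag = 3  [S.ok * -1 + 33]
21. n10.ok = false  [S.ok > 30]
22. n11.sig = -8  [terminal]
23. n12.mk = -6  [terminal]
24. n10.sig = 20  [h.mk + 26]
25. n13.val = "vv"  ["vv"]
26. n13.hot = 0  [S.ok - 30]
27. n14.lim = true  [terminal]
28. n15.mk = 18  [terminal]
29. n16.idx = 22  [terminal]
30. n13.acc = false  [f.lim == false]
31. n17.lim = false  [terminal]
32. n9.lim = 29  [S.ok - 1]
33. n18.lab = true  [terminal]
34. n7.ok = "kv"  ["kv"]
35. n1.ok = "qm"  ["qm"]
36. n19.live = "mr"  [terminal]
37. n0.lim = 27  [S.ok * 2 + 43]

29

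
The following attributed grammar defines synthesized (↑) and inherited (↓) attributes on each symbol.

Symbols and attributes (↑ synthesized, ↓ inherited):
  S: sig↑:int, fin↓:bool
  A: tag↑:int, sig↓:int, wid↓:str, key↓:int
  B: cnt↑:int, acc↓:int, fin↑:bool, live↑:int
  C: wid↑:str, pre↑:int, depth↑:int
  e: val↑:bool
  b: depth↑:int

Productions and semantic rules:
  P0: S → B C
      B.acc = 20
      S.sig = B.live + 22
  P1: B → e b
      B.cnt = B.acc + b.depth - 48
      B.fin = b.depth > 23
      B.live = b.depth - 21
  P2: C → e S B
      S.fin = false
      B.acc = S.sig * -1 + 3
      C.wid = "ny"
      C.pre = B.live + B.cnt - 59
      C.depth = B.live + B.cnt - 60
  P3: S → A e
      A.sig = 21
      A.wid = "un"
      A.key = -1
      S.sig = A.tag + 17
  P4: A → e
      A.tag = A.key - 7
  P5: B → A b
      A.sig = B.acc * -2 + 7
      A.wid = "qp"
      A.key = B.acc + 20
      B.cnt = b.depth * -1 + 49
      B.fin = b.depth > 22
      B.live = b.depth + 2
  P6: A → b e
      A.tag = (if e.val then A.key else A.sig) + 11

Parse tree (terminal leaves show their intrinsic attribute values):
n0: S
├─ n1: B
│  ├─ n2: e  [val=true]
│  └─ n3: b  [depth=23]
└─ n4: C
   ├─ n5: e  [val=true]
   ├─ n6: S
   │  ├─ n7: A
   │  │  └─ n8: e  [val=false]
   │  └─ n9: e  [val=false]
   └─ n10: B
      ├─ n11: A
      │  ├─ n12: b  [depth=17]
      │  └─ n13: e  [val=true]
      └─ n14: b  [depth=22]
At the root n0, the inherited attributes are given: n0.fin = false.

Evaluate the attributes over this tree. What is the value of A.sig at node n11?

1. n0.fin = false  [given at root]
2. n1.acc = 20  [20]
3. n2.val = true  [terminal]
4. n3.depth = 23  [terminal]
5. n1.cnt = -5  [B.acc + b.depth - 48]
6. n1.fin = false  [b.depth > 23]
7. n1.live = 2  [b.depth - 21]
8. n5.val = true  [terminal]
9. n6.fin = false  [false]
10. n7.sig = 21  [21]
11. n7.wid = "un"  ["un"]
12. n7.key = -1  [-1]
13. n8.val = false  [terminal]
14. n7.tag = -8  [A.key - 7]
15. n9.val = false  [terminal]
16. n6.sig = 9  [A.tag + 17]
17. n10.acc = -6  [S.sig * -1 + 3]
18. n11.sig = 19  [B.acc * -2 + 7]
19. n11.wid = "qp"  ["qp"]
20. n11.key = 14  [B.acc + 20]
21. n12.depth = 17  [terminal]
22. n13.val = true  [terminal]
23. n11.tag = 25  [(if e.val then A.key else A.sig) + 11]
24. n14.depth = 22  [terminal]
25. n10.cnt = 27  [b.depth * -1 + 49]
26. n10.fin = false  [b.depth > 22]
27. n10.live = 24  [b.depth + 2]
28. n4.wid = "ny"  ["ny"]
29. n4.pre = -8  [B.live + B.cnt - 59]
30. n4.depth = -9  [B.live + B.cnt - 60]
31. n0.sig = 24  [B.live + 22]

19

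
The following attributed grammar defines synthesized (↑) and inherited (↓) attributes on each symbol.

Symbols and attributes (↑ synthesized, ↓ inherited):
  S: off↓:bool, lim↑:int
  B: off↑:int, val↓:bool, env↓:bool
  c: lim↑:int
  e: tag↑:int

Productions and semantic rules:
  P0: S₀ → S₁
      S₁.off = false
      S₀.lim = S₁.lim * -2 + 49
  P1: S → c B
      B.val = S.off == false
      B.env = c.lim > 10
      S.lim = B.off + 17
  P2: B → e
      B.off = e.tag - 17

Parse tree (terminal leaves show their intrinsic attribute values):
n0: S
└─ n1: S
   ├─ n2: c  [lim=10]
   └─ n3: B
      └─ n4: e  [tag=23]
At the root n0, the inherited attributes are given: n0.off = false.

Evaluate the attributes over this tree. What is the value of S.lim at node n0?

3

1. n0.off = false  [given at root]
2. n1.off = false  [false]
3. n2.lim = 10  [terminal]
4. n3.val = true  [S.off == false]
5. n3.env = false  [c.lim > 10]
6. n4.tag = 23  [terminal]
7. n3.off = 6  [e.tag - 17]
8. n1.lim = 23  [B.off + 17]
9. n0.lim = 3  [S₁.lim * -2 + 49]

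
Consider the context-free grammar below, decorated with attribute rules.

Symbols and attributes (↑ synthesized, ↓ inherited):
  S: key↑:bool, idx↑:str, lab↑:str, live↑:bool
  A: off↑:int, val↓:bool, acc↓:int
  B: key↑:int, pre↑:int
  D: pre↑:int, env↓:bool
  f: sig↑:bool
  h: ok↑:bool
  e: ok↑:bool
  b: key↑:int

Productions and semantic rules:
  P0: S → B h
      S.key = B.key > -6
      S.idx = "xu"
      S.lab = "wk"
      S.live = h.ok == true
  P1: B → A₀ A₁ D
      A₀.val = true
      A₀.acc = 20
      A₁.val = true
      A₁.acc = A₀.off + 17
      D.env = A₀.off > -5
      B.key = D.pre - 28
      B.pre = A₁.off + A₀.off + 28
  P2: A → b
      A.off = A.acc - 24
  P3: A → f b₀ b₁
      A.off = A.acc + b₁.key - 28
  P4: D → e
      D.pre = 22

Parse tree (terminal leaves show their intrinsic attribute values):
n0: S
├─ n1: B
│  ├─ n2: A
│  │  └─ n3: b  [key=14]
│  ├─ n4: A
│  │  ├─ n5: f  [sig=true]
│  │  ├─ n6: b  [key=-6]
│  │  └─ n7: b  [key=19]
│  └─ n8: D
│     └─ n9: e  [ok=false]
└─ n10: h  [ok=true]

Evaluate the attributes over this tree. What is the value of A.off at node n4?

4

1. n2.val = true  [true]
2. n2.acc = 20  [20]
3. n3.key = 14  [terminal]
4. n2.off = -4  [A.acc - 24]
5. n4.val = true  [true]
6. n4.acc = 13  [A₀.off + 17]
7. n5.sig = true  [terminal]
8. n6.key = -6  [terminal]
9. n7.key = 19  [terminal]
10. n4.off = 4  [A.acc + b₁.key - 28]
11. n8.env = true  [A₀.off > -5]
12. n9.ok = false  [terminal]
13. n8.pre = 22  [22]
14. n1.key = -6  [D.pre - 28]
15. n1.pre = 28  [A₁.off + A₀.off + 28]
16. n10.ok = true  [terminal]
17. n0.key = false  [B.key > -6]
18. n0.idx = "xu"  ["xu"]
19. n0.lab = "wk"  ["wk"]
20. n0.live = true  [h.ok == true]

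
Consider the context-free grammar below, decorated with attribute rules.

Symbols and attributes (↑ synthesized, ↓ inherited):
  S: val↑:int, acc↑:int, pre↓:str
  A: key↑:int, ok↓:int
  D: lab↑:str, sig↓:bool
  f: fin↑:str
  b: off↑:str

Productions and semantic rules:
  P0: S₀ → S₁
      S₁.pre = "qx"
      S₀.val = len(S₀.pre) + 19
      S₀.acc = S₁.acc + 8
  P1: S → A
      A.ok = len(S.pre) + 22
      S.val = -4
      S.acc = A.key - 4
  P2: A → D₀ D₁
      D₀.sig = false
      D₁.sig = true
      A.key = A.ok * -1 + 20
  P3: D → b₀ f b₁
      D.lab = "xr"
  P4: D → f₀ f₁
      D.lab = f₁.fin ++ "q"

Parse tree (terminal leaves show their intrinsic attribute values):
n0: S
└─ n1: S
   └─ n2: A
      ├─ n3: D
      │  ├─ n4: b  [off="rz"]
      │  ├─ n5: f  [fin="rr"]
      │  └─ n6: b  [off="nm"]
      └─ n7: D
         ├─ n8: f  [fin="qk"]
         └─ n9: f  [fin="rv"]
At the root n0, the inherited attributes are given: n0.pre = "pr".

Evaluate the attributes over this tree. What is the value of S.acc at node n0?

1. n0.pre = "pr"  [given at root]
2. n1.pre = "qx"  ["qx"]
3. n2.ok = 24  [len(S.pre) + 22]
4. n3.sig = false  [false]
5. n4.off = "rz"  [terminal]
6. n5.fin = "rr"  [terminal]
7. n6.off = "nm"  [terminal]
8. n3.lab = "xr"  ["xr"]
9. n7.sig = true  [true]
10. n8.fin = "qk"  [terminal]
11. n9.fin = "rv"  [terminal]
12. n7.lab = "rvq"  [f₁.fin ++ "q"]
13. n2.key = -4  [A.ok * -1 + 20]
14. n1.val = -4  [-4]
15. n1.acc = -8  [A.key - 4]
16. n0.val = 21  [len(S₀.pre) + 19]
17. n0.acc = 0  [S₁.acc + 8]

0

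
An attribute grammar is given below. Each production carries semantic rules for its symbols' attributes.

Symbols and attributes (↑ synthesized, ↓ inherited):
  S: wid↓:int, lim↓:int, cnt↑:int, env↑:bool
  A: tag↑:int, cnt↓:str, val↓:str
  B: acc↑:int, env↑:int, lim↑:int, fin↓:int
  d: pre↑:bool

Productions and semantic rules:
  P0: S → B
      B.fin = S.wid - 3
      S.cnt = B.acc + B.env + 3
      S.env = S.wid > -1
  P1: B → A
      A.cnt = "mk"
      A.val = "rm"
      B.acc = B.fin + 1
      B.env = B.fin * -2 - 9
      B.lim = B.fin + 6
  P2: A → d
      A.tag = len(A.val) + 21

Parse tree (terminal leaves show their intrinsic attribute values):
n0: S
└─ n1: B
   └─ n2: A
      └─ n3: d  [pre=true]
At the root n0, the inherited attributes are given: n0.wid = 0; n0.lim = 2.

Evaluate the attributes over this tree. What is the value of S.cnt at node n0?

1. n0.wid = 0  [given at root]
2. n0.lim = 2  [given at root]
3. n1.fin = -3  [S.wid - 3]
4. n2.cnt = "mk"  ["mk"]
5. n2.val = "rm"  ["rm"]
6. n3.pre = true  [terminal]
7. n2.tag = 23  [len(A.val) + 21]
8. n1.acc = -2  [B.fin + 1]
9. n1.env = -3  [B.fin * -2 - 9]
10. n1.lim = 3  [B.fin + 6]
11. n0.cnt = -2  [B.acc + B.env + 3]
12. n0.env = true  [S.wid > -1]

-2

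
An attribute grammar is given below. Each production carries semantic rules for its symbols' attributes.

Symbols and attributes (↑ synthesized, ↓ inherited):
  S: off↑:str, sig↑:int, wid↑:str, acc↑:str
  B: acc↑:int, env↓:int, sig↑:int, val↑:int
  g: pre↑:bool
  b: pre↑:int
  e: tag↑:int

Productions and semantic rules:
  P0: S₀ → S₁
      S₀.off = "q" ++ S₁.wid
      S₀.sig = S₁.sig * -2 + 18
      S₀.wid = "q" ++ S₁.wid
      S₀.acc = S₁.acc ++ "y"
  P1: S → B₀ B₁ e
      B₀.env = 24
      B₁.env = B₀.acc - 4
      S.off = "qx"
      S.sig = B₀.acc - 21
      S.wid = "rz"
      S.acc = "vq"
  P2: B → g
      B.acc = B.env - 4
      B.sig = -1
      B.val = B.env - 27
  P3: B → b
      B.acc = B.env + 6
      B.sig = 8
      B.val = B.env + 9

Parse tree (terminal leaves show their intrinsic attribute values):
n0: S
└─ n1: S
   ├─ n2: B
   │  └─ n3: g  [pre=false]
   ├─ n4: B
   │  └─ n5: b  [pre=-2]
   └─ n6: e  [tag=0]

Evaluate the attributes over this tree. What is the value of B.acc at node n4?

1. n2.env = 24  [24]
2. n3.pre = false  [terminal]
3. n2.acc = 20  [B.env - 4]
4. n2.sig = -1  [-1]
5. n2.val = -3  [B.env - 27]
6. n4.env = 16  [B₀.acc - 4]
7. n5.pre = -2  [terminal]
8. n4.acc = 22  [B.env + 6]
9. n4.sig = 8  [8]
10. n4.val = 25  [B.env + 9]
11. n6.tag = 0  [terminal]
12. n1.off = "qx"  ["qx"]
13. n1.sig = -1  [B₀.acc - 21]
14. n1.wid = "rz"  ["rz"]
15. n1.acc = "vq"  ["vq"]
16. n0.off = "qrz"  ["q" ++ S₁.wid]
17. n0.sig = 20  [S₁.sig * -2 + 18]
18. n0.wid = "qrz"  ["q" ++ S₁.wid]
19. n0.acc = "vqy"  [S₁.acc ++ "y"]

22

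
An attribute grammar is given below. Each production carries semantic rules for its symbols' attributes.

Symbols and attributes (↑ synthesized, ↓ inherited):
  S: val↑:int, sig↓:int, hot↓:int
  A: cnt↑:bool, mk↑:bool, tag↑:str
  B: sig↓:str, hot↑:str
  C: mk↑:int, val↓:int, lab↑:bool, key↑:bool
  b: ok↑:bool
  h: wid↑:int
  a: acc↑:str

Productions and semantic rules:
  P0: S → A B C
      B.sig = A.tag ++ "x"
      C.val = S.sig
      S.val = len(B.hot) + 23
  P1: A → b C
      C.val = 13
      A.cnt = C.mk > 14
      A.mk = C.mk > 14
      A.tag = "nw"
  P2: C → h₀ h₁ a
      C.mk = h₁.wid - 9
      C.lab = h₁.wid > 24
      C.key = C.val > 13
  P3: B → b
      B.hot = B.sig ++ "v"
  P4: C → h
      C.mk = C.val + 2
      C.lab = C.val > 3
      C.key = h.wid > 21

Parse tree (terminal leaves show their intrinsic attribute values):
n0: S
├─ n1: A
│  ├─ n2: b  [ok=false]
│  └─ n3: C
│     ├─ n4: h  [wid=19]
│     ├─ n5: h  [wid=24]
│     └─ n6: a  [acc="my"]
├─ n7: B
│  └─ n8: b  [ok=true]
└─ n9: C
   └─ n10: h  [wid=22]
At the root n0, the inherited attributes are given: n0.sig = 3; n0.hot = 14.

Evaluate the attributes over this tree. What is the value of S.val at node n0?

27

1. n0.sig = 3  [given at root]
2. n0.hot = 14  [given at root]
3. n2.ok = false  [terminal]
4. n3.val = 13  [13]
5. n4.wid = 19  [terminal]
6. n5.wid = 24  [terminal]
7. n6.acc = "my"  [terminal]
8. n3.mk = 15  [h₁.wid - 9]
9. n3.lab = false  [h₁.wid > 24]
10. n3.key = false  [C.val > 13]
11. n1.cnt = true  [C.mk > 14]
12. n1.mk = true  [C.mk > 14]
13. n1.tag = "nw"  ["nw"]
14. n7.sig = "nwx"  [A.tag ++ "x"]
15. n8.ok = true  [terminal]
16. n7.hot = "nwxv"  [B.sig ++ "v"]
17. n9.val = 3  [S.sig]
18. n10.wid = 22  [terminal]
19. n9.mk = 5  [C.val + 2]
20. n9.lab = false  [C.val > 3]
21. n9.key = true  [h.wid > 21]
22. n0.val = 27  [len(B.hot) + 23]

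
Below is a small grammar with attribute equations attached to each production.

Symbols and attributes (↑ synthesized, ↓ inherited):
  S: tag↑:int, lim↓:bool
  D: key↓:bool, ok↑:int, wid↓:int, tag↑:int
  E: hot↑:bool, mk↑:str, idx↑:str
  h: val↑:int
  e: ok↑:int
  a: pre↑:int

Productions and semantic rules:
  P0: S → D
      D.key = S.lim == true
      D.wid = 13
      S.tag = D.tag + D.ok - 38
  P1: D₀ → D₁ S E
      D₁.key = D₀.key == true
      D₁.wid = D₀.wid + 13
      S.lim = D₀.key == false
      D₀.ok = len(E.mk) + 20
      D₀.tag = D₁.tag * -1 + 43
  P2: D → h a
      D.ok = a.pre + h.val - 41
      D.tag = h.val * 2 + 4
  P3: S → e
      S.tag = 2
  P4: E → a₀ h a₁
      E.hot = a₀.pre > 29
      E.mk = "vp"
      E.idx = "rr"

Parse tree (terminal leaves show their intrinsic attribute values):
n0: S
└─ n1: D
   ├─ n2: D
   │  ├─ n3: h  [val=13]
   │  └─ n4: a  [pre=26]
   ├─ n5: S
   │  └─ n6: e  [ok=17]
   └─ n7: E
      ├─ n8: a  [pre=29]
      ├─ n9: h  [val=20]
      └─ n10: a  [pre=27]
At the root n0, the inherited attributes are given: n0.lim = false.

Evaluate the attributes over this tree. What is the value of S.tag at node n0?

-3

1. n0.lim = false  [given at root]
2. n1.key = false  [S.lim == true]
3. n1.wid = 13  [13]
4. n2.key = false  [D₀.key == true]
5. n2.wid = 26  [D₀.wid + 13]
6. n3.val = 13  [terminal]
7. n4.pre = 26  [terminal]
8. n2.ok = -2  [a.pre + h.val - 41]
9. n2.tag = 30  [h.val * 2 + 4]
10. n5.lim = true  [D₀.key == false]
11. n6.ok = 17  [terminal]
12. n5.tag = 2  [2]
13. n8.pre = 29  [terminal]
14. n9.val = 20  [terminal]
15. n10.pre = 27  [terminal]
16. n7.hot = false  [a₀.pre > 29]
17. n7.mk = "vp"  ["vp"]
18. n7.idx = "rr"  ["rr"]
19. n1.ok = 22  [len(E.mk) + 20]
20. n1.tag = 13  [D₁.tag * -1 + 43]
21. n0.tag = -3  [D.tag + D.ok - 38]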